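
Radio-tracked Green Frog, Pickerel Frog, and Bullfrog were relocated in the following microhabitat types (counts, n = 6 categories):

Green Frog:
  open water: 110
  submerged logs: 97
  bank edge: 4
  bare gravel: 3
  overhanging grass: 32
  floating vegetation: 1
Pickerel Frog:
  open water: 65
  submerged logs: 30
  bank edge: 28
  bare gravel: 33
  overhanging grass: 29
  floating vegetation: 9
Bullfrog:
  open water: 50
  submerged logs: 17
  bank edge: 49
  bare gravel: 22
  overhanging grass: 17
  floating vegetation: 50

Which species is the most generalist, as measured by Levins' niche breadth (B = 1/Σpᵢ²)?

Proportions for Green Frog (n=247): 110/247=0.4453, 97/247=0.3927, 4/247=0.0162, 3/247=0.0121, 32/247=0.1296, 1/247=0.0040
Proportions for Pickerel Frog (n=194): 65/194=0.3351, 30/194=0.1546, 28/194=0.1443, 33/194=0.1701, 29/194=0.1495, 9/194=0.0464
Proportions for Bullfrog (n=205): 50/205=0.2439, 17/205=0.0829, 49/205=0.2390, 22/205=0.1073, 17/205=0.0829, 50/205=0.2439
Σp_Greeᵢ² = 0.4453² + 0.3927² + 0.0162² + 0.0121² + 0.1296² + 0.0040² = 0.198292 + 0.154213 + 0.000262 + 0.000146 + 0.016796 + 0.000016 = 0.369725
B_Gree = 1 / 0.369725 = 2.7047
Σp_Pickᵢ² = 0.3351² + 0.1546² + 0.1443² + 0.1701² + 0.1495² + 0.0464² = 0.112292 + 0.023901 + 0.020822 + 0.028934 + 0.022350 + 0.002153 = 0.210452
B_Pick = 1 / 0.210452 = 4.7517
Σp_Bullᵢ² = 0.2439² + 0.0829² + 0.2390² + 0.1073² + 0.0829² + 0.2439² = 0.059487 + 0.006872 + 0.057121 + 0.011513 + 0.006872 + 0.059487 = 0.201352
B_Bull = 1 / 0.201352 = 4.9664
Highest B → broadest niche (most generalist): Bullfrog (B = 4.97).

Bullfrog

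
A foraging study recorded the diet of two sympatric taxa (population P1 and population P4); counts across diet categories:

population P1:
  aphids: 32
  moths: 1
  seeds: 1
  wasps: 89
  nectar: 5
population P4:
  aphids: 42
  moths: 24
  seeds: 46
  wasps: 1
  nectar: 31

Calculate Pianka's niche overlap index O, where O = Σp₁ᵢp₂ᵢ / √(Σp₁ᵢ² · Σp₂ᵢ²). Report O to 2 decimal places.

0.24

Proportions for population P1 (n=128): 32/128=0.2500, 1/128=0.0078, 1/128=0.0078, 89/128=0.6953, 5/128=0.0391
Proportions for population P4 (n=144): 42/144=0.2917, 24/144=0.1667, 46/144=0.3194, 1/144=0.0069, 31/144=0.2153
Σ p₁ᵢp₂ᵢ = 0.072925 + 0.001300 + 0.002491 + 0.004798 + 0.008418 = 0.089932
Σp_1ᵢ² = 0.2500² + 0.0078² + 0.0078² + 0.6953² + 0.0391² = 0.062500 + 0.000061 + 0.000061 + 0.483442 + 0.001529 = 0.547593
Σp_2ᵢ² = 0.2917² + 0.1667² + 0.3194² + 0.0069² + 0.2153² = 0.085089 + 0.027789 + 0.102016 + 0.000048 + 0.046354 = 0.261296
O = 0.089932 / √(0.547593 × 0.261296) = 0.089932 / 0.3782643 = 0.2377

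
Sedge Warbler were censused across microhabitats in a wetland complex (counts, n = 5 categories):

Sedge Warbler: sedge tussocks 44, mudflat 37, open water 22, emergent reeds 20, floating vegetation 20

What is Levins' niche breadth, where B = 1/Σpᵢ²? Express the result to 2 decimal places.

4.46

Proportions for Sedge Warbler (n=143): 44/143=0.3077, 37/143=0.2587, 22/143=0.1538, 20/143=0.1399, 20/143=0.1399
Σpᵢ² = 0.3077² + 0.2587² + 0.1538² + 0.1399² + 0.1399² = 0.094679 + 0.066926 + 0.023654 + 0.019572 + 0.019572 = 0.224403
B = 1 / 0.224403 = 4.4563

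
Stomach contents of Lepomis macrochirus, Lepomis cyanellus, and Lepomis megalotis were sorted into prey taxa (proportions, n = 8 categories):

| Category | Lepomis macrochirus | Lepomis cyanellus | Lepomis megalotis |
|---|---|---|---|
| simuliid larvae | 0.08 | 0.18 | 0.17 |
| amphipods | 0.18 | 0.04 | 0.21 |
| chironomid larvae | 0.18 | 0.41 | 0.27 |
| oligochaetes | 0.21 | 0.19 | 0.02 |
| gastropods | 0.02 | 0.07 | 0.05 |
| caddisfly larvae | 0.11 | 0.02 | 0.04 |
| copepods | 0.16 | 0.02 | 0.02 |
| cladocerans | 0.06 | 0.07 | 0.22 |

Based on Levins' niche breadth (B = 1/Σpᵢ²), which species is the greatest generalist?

Lepomis macrochirus

Σp_macrᵢ² = 0.08² + 0.18² + 0.18² + 0.21² + 0.02² + 0.11² + 0.16² + 0.06² = 0.0064 + 0.0324 + 0.0324 + 0.0441 + 0.0004 + 0.0121 + 0.0256 + 0.0036 = 0.1570
B_macr = 1 / 0.1570 = 6.3694
Σp_cyanᵢ² = 0.18² + 0.04² + 0.41² + 0.19² + 0.07² + 0.02² + 0.02² + 0.07² = 0.0324 + 0.0016 + 0.1681 + 0.0361 + 0.0049 + 0.0004 + 0.0004 + 0.0049 = 0.2488
B_cyan = 1 / 0.2488 = 4.0193
Σp_megaᵢ² = 0.17² + 0.21² + 0.27² + 0.02² + 0.05² + 0.04² + 0.02² + 0.22² = 0.0289 + 0.0441 + 0.0729 + 0.0004 + 0.0025 + 0.0016 + 0.0004 + 0.0484 = 0.1992
B_mega = 1 / 0.1992 = 5.0201
Highest B → broadest niche (most generalist): Lepomis macrochirus (B = 6.37).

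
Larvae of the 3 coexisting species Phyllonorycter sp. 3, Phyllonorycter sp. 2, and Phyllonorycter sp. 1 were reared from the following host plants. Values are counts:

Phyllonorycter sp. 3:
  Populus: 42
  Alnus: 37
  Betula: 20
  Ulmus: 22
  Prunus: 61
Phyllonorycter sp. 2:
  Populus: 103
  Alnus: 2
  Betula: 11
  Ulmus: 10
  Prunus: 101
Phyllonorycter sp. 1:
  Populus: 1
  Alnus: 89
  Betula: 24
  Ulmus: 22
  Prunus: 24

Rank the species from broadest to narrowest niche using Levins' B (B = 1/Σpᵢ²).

Proportions for Phyllonorycter sp. 3 (n=182): 42/182=0.2308, 37/182=0.2033, 20/182=0.1099, 22/182=0.1209, 61/182=0.3352
Proportions for Phyllonorycter sp. 2 (n=227): 103/227=0.4537, 2/227=0.0088, 11/227=0.0485, 10/227=0.0441, 101/227=0.4449
Proportions for Phyllonorycter sp. 1 (n=160): 1/160=0.0063, 89/160=0.5563, 24/160=0.1500, 22/160=0.1375, 24/160=0.1500
Σp_3ᵢ² = 0.2308² + 0.2033² + 0.1099² + 0.1209² + 0.3352² = 0.053269 + 0.041331 + 0.012078 + 0.014617 + 0.112359 = 0.233654
B_3 = 1 / 0.233654 = 4.2798
Σp_2ᵢ² = 0.4537² + 0.0088² + 0.0485² + 0.0441² + 0.4449² = 0.205844 + 0.000077 + 0.002352 + 0.001945 + 0.197936 = 0.408154
B_2 = 1 / 0.408154 = 2.4501
Σp_1ᵢ² = 0.0063² + 0.5563² + 0.1500² + 0.1375² + 0.1500² = 0.000040 + 0.309470 + 0.022500 + 0.018906 + 0.022500 = 0.373416
B_1 = 1 / 0.373416 = 2.6780
Ranking by B (broadest → narrowest): Phyllonorycter sp. 3 (4.28) > Phyllonorycter sp. 1 (2.68) > Phyllonorycter sp. 2 (2.45)

Phyllonorycter sp. 3 > Phyllonorycter sp. 1 > Phyllonorycter sp. 2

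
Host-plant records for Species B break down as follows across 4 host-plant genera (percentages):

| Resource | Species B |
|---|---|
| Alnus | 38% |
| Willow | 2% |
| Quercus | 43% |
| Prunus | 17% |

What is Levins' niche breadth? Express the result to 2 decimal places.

2.79

Convert percentages to proportions (divide by 100).
Σpᵢ² = 0.38² + 0.02² + 0.43² + 0.17² = 0.1444 + 0.0004 + 0.1849 + 0.0289 = 0.3586
B = 1 / 0.3586 = 2.7886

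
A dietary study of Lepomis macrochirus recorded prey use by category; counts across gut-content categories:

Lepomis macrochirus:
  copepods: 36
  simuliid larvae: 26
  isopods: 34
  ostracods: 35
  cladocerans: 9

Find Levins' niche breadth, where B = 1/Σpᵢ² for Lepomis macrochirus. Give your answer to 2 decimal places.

Proportions for Lepomis macrochirus (n=140): 36/140=0.2571, 26/140=0.1857, 34/140=0.2429, 35/140=0.2500, 9/140=0.0643
Σpᵢ² = 0.2571² + 0.1857² + 0.2429² + 0.2500² + 0.0643² = 0.066100 + 0.034484 + 0.059000 + 0.062500 + 0.004134 = 0.226218
B = 1 / 0.226218 = 4.4205

4.42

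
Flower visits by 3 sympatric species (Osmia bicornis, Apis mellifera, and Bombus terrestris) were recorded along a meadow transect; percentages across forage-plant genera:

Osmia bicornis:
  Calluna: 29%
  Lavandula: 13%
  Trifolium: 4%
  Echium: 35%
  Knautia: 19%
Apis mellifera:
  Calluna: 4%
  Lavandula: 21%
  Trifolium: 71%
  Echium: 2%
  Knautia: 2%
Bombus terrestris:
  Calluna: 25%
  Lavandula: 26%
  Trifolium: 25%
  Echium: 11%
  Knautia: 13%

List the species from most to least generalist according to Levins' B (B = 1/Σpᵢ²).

Convert percentages to proportions (divide by 100).
Σp_bicoᵢ² = 0.29² + 0.13² + 0.04² + 0.35² + 0.19² = 0.0841 + 0.0169 + 0.0016 + 0.1225 + 0.0361 = 0.2612
B_bico = 1 / 0.2612 = 3.8285
Σp_mellᵢ² = 0.04² + 0.21² + 0.71² + 0.02² + 0.02² = 0.0016 + 0.0441 + 0.5041 + 0.0004 + 0.0004 = 0.5506
B_mell = 1 / 0.5506 = 1.8162
Σp_terrᵢ² = 0.25² + 0.26² + 0.25² + 0.11² + 0.13² = 0.0625 + 0.0676 + 0.0625 + 0.0121 + 0.0169 = 0.2216
B_terr = 1 / 0.2216 = 4.5126
Ranking by B (broadest → narrowest): Bombus terrestris (4.51) > Osmia bicornis (3.83) > Apis mellifera (1.82)

Bombus terrestris > Osmia bicornis > Apis mellifera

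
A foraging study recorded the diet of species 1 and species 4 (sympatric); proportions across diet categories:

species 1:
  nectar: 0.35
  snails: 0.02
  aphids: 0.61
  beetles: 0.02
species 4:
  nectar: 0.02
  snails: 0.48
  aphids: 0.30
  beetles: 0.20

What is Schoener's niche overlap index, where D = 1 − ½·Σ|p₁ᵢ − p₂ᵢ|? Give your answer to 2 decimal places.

0.36

Σ|p₁ᵢ − p₂ᵢ| = 0.33 + 0.46 + 0.31 + 0.18 = 1.28
D = 1 − ½ × 1.28 = 1 − 0.640 = 0.3600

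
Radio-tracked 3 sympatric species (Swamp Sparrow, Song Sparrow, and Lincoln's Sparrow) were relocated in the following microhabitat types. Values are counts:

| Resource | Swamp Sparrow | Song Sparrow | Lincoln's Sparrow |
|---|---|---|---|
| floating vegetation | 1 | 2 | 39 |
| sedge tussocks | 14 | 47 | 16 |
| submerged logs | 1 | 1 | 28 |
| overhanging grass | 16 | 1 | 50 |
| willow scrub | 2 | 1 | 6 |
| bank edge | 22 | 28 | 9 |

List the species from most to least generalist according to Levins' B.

Proportions for Swamp Sparrow (n=56): 1/56=0.0179, 14/56=0.2500, 1/56=0.0179, 16/56=0.2857, 2/56=0.0357, 22/56=0.3929
Proportions for Song Sparrow (n=80): 2/80=0.0250, 47/80=0.5875, 1/80=0.0125, 1/80=0.0125, 1/80=0.0125, 28/80=0.3500
Proportions for Lincoln's Sparrow (n=148): 39/148=0.2635, 16/148=0.1081, 28/148=0.1892, 50/148=0.3378, 6/148=0.0405, 9/148=0.0608
Σp_Swamᵢ² = 0.0179² + 0.2500² + 0.0179² + 0.2857² + 0.0357² + 0.3929² = 0.000320 + 0.062500 + 0.000320 + 0.081624 + 0.001274 + 0.154370 = 0.300408
B_Swam = 1 / 0.300408 = 3.3288
Σp_Songᵢ² = 0.0250² + 0.5875² + 0.0125² + 0.0125² + 0.0125² + 0.3500² = 0.000625 + 0.345156 + 0.000156 + 0.000156 + 0.000156 + 0.122500 = 0.468749
B_Song = 1 / 0.468749 = 2.1333
Σp_Lincᵢ² = 0.2635² + 0.1081² + 0.1892² + 0.3378² + 0.0405² + 0.0608² = 0.069432 + 0.011686 + 0.035797 + 0.114109 + 0.001640 + 0.003697 = 0.236361
B_Linc = 1 / 0.236361 = 4.2308
Ranking by B (broadest → narrowest): Lincoln's Sparrow (4.23) > Swamp Sparrow (3.33) > Song Sparrow (2.13)

Lincoln's Sparrow > Swamp Sparrow > Song Sparrow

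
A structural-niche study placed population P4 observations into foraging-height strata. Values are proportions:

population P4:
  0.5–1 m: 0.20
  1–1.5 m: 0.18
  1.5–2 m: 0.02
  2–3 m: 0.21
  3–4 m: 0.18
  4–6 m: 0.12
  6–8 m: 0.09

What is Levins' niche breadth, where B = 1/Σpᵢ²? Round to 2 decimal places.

Σpᵢ² = 0.20² + 0.18² + 0.02² + 0.21² + 0.18² + 0.12² + 0.09² = 0.0400 + 0.0324 + 0.0004 + 0.0441 + 0.0324 + 0.0144 + 0.0081 = 0.1718
B = 1 / 0.1718 = 5.8207

5.82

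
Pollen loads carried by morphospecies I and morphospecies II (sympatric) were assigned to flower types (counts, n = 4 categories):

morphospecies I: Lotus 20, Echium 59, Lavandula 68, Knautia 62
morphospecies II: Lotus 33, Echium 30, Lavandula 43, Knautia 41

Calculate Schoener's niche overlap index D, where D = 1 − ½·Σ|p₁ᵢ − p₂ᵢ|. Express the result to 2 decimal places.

0.87

Proportions for morphospecies I (n=209): 20/209=0.0957, 59/209=0.2823, 68/209=0.3254, 62/209=0.2967
Proportions for morphospecies II (n=147): 33/147=0.2245, 30/147=0.2041, 43/147=0.2925, 41/147=0.2789
Σ|p₁ᵢ − p₂ᵢ| = 0.1288 + 0.0782 + 0.0329 + 0.0178 = 0.2577
D = 1 − ½ × 0.2577 = 1 − 0.12885 = 0.87115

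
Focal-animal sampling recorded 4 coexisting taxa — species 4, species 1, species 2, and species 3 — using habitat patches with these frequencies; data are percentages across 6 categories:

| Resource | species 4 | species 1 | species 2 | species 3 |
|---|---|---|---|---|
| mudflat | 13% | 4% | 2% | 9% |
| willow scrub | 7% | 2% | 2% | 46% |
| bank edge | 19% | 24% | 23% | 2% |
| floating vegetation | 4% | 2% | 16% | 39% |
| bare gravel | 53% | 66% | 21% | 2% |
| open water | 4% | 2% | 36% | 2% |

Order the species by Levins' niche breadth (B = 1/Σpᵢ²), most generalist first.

Convert percentages to proportions (divide by 100).
Σp_4ᵢ² = 0.13² + 0.07² + 0.19² + 0.04² + 0.53² + 0.04² = 0.0169 + 0.0049 + 0.0361 + 0.0016 + 0.2809 + 0.0016 = 0.3420
B_4 = 1 / 0.3420 = 2.9240
Σp_1ᵢ² = 0.04² + 0.02² + 0.24² + 0.02² + 0.66² + 0.02² = 0.0016 + 0.0004 + 0.0576 + 0.0004 + 0.4356 + 0.0004 = 0.4960
B_1 = 1 / 0.4960 = 2.0161
Σp_2ᵢ² = 0.02² + 0.02² + 0.23² + 0.16² + 0.21² + 0.36² = 0.0004 + 0.0004 + 0.0529 + 0.0256 + 0.0441 + 0.1296 = 0.2530
B_2 = 1 / 0.2530 = 3.9526
Σp_3ᵢ² = 0.09² + 0.46² + 0.02² + 0.39² + 0.02² + 0.02² = 0.0081 + 0.2116 + 0.0004 + 0.1521 + 0.0004 + 0.0004 = 0.3730
B_3 = 1 / 0.3730 = 2.6810
Ranking by B (broadest → narrowest): species 2 (3.95) > species 4 (2.92) > species 3 (2.68) > species 1 (2.02)

species 2 > species 4 > species 3 > species 1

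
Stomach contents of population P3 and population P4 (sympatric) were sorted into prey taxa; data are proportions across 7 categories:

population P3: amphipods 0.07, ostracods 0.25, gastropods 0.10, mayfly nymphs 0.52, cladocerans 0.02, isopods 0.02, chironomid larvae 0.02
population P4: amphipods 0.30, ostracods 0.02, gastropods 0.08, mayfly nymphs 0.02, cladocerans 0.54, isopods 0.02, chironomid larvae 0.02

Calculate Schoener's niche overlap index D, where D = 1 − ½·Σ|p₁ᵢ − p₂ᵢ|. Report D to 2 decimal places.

0.25

Σ|p₁ᵢ − p₂ᵢ| = 0.23 + 0.23 + 0.02 + 0.50 + 0.52 + 0.00 + 0.00 = 1.50
D = 1 − ½ × 1.50 = 1 − 0.750 = 0.2500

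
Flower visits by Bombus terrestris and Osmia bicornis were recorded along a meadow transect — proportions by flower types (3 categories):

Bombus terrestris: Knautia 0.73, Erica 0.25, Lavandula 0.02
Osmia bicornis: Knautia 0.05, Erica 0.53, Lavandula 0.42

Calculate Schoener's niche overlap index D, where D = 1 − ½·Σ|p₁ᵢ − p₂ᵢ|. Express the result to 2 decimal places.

0.32

Σ|p₁ᵢ − p₂ᵢ| = 0.68 + 0.28 + 0.40 = 1.36
D = 1 − ½ × 1.36 = 1 − 0.680 = 0.3200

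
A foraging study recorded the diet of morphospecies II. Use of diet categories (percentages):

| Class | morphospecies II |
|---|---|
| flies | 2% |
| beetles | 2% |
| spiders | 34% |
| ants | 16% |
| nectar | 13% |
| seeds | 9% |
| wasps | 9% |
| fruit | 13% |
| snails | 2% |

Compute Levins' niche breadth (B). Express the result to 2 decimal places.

5.20

Convert percentages to proportions (divide by 100).
Σpᵢ² = 0.02² + 0.02² + 0.34² + 0.16² + 0.13² + 0.09² + 0.09² + 0.13² + 0.02² = 0.0004 + 0.0004 + 0.1156 + 0.0256 + 0.0169 + 0.0081 + 0.0081 + 0.0169 + 0.0004 = 0.1924
B = 1 / 0.1924 = 5.1975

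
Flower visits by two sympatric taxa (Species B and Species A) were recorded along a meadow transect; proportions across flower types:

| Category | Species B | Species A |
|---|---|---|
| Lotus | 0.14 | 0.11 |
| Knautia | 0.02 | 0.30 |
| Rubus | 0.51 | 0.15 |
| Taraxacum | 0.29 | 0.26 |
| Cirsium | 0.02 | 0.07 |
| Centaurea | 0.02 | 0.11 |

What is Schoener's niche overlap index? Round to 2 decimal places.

Σ|p₁ᵢ − p₂ᵢ| = 0.03 + 0.28 + 0.36 + 0.03 + 0.05 + 0.09 = 0.84
D = 1 − ½ × 0.84 = 1 − 0.420 = 0.5800

0.58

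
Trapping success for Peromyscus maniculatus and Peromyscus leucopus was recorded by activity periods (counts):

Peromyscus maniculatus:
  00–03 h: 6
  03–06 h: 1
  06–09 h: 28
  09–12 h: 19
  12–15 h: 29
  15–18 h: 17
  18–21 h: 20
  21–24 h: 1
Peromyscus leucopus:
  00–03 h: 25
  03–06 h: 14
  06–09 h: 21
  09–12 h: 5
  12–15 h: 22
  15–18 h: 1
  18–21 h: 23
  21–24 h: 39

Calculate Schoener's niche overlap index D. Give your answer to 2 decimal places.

Proportions for Peromyscus maniculatus (n=121): 6/121=0.0496, 1/121=0.0083, 28/121=0.2314, 19/121=0.1570, 29/121=0.2397, 17/121=0.1405, 20/121=0.1653, 1/121=0.0083
Proportions for Peromyscus leucopus (n=150): 25/150=0.1667, 14/150=0.0933, 21/150=0.1400, 5/150=0.0333, 22/150=0.1467, 1/150=0.0067, 23/150=0.1533, 39/150=0.2600
Σ|p₁ᵢ − p₂ᵢ| = 0.1171 + 0.0850 + 0.0914 + 0.1237 + 0.0930 + 0.1338 + 0.0120 + 0.2517 = 0.9077
D = 1 − ½ × 0.9077 = 1 − 0.45385 = 0.54615

0.55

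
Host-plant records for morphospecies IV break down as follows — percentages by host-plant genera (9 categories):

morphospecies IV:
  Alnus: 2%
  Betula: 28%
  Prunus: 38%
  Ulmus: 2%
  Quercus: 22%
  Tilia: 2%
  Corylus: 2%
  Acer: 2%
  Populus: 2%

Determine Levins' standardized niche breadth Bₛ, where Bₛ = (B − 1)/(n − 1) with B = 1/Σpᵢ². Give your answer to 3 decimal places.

0.332

Convert percentages to proportions (divide by 100).
Σpᵢ² = 0.02² + 0.28² + 0.38² + 0.02² + 0.22² + 0.02² + 0.02² + 0.02² + 0.02² = 0.0004 + 0.0784 + 0.1444 + 0.0004 + 0.0484 + 0.0004 + 0.0004 + 0.0004 + 0.0004 = 0.2736
B = 1 / 0.2736 = 3.65497
Bₛ = (B − 1)/(n − 1) = (3.65497 − 1)/(9 − 1) = 2.65497/8 = 0.33187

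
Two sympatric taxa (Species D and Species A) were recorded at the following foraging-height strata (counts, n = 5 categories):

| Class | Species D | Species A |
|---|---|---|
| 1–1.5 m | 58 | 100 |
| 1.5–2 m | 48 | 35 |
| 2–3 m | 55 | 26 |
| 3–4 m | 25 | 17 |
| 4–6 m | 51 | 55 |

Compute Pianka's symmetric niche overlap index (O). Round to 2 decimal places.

0.90

Proportions for Species D (n=237): 58/237=0.2447, 48/237=0.2025, 55/237=0.2321, 25/237=0.1055, 51/237=0.2152
Proportions for Species A (n=233): 100/233=0.4292, 35/233=0.1502, 26/233=0.1116, 17/233=0.0730, 55/233=0.2361
Σ p₁ᵢp₂ᵢ = 0.105025 + 0.030416 + 0.025902 + 0.007702 + 0.050809 = 0.219854
Σp_1ᵢ² = 0.2447² + 0.2025² + 0.2321² + 0.1055² + 0.2152² = 0.059878 + 0.041006 + 0.053870 + 0.011130 + 0.046311 = 0.212195
Σp_2ᵢ² = 0.4292² + 0.1502² + 0.1116² + 0.0730² + 0.2361² = 0.184213 + 0.022560 + 0.012455 + 0.005329 + 0.055743 = 0.280300
O = 0.219854 / √(0.212195 × 0.280300) = 0.219854 / 0.2438816 = 0.9015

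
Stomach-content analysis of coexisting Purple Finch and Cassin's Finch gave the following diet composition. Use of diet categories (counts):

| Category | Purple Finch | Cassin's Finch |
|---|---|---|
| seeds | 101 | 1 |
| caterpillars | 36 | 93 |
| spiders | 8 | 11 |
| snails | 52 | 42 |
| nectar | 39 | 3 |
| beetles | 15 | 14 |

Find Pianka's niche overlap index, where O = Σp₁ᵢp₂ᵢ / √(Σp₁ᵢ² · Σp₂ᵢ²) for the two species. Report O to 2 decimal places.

0.46

Proportions for Purple Finch (n=251): 101/251=0.4024, 36/251=0.1434, 8/251=0.0319, 52/251=0.2072, 39/251=0.1554, 15/251=0.0598
Proportions for Cassin's Finch (n=164): 1/164=0.0061, 93/164=0.5671, 11/164=0.0671, 42/164=0.2561, 3/164=0.0183, 14/164=0.0854
Σ p₁ᵢp₂ᵢ = 0.002455 + 0.081322 + 0.002140 + 0.053064 + 0.002844 + 0.005107 = 0.146932
Σp_1ᵢ² = 0.4024² + 0.1434² + 0.0319² + 0.2072² + 0.1554² + 0.0598² = 0.161926 + 0.020564 + 0.001018 + 0.042932 + 0.024149 + 0.003576 = 0.254165
Σp_2ᵢ² = 0.0061² + 0.5671² + 0.0671² + 0.2561² + 0.0183² + 0.0854² = 0.000037 + 0.321602 + 0.004502 + 0.065587 + 0.000335 + 0.007293 = 0.399356
O = 0.146932 / √(0.254165 × 0.399356) = 0.146932 / 0.3185943 = 0.4612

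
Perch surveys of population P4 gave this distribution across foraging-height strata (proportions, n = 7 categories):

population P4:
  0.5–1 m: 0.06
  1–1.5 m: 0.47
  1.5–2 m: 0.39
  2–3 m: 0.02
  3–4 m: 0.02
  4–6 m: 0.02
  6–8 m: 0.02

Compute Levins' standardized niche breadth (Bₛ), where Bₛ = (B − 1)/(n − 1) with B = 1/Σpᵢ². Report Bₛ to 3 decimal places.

Σpᵢ² = 0.06² + 0.47² + 0.39² + 0.02² + 0.02² + 0.02² + 0.02² = 0.0036 + 0.2209 + 0.1521 + 0.0004 + 0.0004 + 0.0004 + 0.0004 = 0.3782
B = 1 / 0.3782 = 2.64410
Bₛ = (B − 1)/(n − 1) = (2.64410 − 1)/(7 − 1) = 1.64410/6 = 0.27402

0.274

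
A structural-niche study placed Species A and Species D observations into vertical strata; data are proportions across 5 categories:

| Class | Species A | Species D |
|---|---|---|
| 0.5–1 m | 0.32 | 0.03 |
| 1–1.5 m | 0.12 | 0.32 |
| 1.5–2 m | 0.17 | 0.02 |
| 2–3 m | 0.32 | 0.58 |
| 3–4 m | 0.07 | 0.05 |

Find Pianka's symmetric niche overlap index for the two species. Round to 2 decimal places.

Σ p₁ᵢp₂ᵢ = 0.0096 + 0.0384 + 0.0034 + 0.1856 + 0.0035 = 0.2405
Σp_1ᵢ² = 0.32² + 0.12² + 0.17² + 0.32² + 0.07² = 0.1024 + 0.0144 + 0.0289 + 0.1024 + 0.0049 = 0.2530
Σp_2ᵢ² = 0.03² + 0.32² + 0.02² + 0.58² + 0.05² = 0.0009 + 0.1024 + 0.0004 + 0.3364 + 0.0025 = 0.4426
O = 0.2405 / √(0.2530 × 0.4426) = 0.2405 / 0.33463 = 0.7187

0.72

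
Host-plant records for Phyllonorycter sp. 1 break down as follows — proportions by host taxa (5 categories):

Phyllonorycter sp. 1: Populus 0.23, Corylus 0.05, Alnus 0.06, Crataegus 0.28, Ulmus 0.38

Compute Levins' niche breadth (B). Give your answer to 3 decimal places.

Σpᵢ² = 0.23² + 0.05² + 0.06² + 0.28² + 0.38² = 0.0529 + 0.0025 + 0.0036 + 0.0784 + 0.1444 = 0.2818
B = 1 / 0.2818 = 3.54862

3.549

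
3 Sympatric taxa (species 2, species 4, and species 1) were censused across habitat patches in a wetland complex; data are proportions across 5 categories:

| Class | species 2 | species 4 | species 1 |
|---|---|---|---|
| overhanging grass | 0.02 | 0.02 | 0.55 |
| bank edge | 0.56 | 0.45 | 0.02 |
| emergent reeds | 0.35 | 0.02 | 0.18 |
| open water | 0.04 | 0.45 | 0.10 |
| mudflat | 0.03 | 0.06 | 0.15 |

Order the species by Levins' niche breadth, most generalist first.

species 1 > species 4 > species 2

Σp_2ᵢ² = 0.02² + 0.56² + 0.35² + 0.04² + 0.03² = 0.0004 + 0.3136 + 0.1225 + 0.0016 + 0.0009 = 0.4390
B_2 = 1 / 0.4390 = 2.2779
Σp_4ᵢ² = 0.02² + 0.45² + 0.02² + 0.45² + 0.06² = 0.0004 + 0.2025 + 0.0004 + 0.2025 + 0.0036 = 0.4094
B_4 = 1 / 0.4094 = 2.4426
Σp_1ᵢ² = 0.55² + 0.02² + 0.18² + 0.10² + 0.15² = 0.3025 + 0.0004 + 0.0324 + 0.0100 + 0.0225 = 0.3678
B_1 = 1 / 0.3678 = 2.7189
Ranking by B (broadest → narrowest): species 1 (2.72) > species 4 (2.44) > species 2 (2.28)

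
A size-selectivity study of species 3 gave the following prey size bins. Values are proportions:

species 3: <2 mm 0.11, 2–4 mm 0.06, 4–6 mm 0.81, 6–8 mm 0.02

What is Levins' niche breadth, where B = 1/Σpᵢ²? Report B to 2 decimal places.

1.49

Σpᵢ² = 0.11² + 0.06² + 0.81² + 0.02² = 0.0121 + 0.0036 + 0.6561 + 0.0004 = 0.6722
B = 1 / 0.6722 = 1.4877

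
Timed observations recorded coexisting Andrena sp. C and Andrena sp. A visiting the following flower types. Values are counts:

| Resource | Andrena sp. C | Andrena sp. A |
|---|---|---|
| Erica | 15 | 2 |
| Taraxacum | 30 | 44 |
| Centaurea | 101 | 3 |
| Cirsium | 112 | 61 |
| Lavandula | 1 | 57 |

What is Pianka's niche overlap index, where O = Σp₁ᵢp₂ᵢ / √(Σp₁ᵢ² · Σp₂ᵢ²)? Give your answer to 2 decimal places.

Proportions for Andrena sp. C (n=259): 15/259=0.0579, 30/259=0.1158, 101/259=0.3900, 112/259=0.4324, 1/259=0.0039
Proportions for Andrena sp. A (n=167): 2/167=0.0120, 44/167=0.2635, 3/167=0.0180, 61/167=0.3653, 57/167=0.3413
Σ p₁ᵢp₂ᵢ = 0.000695 + 0.030513 + 0.007020 + 0.157956 + 0.001331 = 0.197515
Σp_1ᵢ² = 0.0579² + 0.1158² + 0.3900² + 0.4324² + 0.0039² = 0.003352 + 0.013410 + 0.152100 + 0.186970 + 0.000015 = 0.355847
Σp_2ᵢ² = 0.0120² + 0.2635² + 0.0180² + 0.3653² + 0.3413² = 0.000144 + 0.069432 + 0.000324 + 0.133444 + 0.116486 = 0.319830
O = 0.197515 / √(0.355847 × 0.319830) = 0.197515 / 0.3373582 = 0.5855

0.59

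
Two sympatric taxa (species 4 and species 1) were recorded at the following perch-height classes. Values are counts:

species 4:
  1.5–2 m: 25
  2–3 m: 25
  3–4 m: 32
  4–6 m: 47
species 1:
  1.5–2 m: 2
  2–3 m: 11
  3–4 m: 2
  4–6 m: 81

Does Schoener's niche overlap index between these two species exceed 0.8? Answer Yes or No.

Proportions for species 4 (n=129): 25/129=0.1938, 25/129=0.1938, 32/129=0.2481, 47/129=0.3643
Proportions for species 1 (n=96): 2/96=0.0208, 11/96=0.1146, 2/96=0.0208, 81/96=0.8438
Σ|p₁ᵢ − p₂ᵢ| = 0.1730 + 0.0792 + 0.2273 + 0.4795 = 0.9590
D = 1 − ½ × 0.9590 = 1 − 0.47950 = 0.52050
D = 0.52050 < 0.8 → No.

No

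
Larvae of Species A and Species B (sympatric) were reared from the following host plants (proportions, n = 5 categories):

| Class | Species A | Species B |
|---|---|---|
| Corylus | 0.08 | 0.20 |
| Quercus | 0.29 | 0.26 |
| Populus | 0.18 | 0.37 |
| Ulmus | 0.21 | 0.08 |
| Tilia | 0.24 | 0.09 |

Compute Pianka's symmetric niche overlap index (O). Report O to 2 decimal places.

Σ p₁ᵢp₂ᵢ = 0.0160 + 0.0754 + 0.0666 + 0.0168 + 0.0216 = 0.1964
Σp_1ᵢ² = 0.08² + 0.29² + 0.18² + 0.21² + 0.24² = 0.0064 + 0.0841 + 0.0324 + 0.0441 + 0.0576 = 0.2246
Σp_2ᵢ² = 0.20² + 0.26² + 0.37² + 0.08² + 0.09² = 0.0400 + 0.0676 + 0.1369 + 0.0064 + 0.0081 = 0.2590
O = 0.1964 / √(0.2246 × 0.2590) = 0.1964 / 0.24119 = 0.8143

0.81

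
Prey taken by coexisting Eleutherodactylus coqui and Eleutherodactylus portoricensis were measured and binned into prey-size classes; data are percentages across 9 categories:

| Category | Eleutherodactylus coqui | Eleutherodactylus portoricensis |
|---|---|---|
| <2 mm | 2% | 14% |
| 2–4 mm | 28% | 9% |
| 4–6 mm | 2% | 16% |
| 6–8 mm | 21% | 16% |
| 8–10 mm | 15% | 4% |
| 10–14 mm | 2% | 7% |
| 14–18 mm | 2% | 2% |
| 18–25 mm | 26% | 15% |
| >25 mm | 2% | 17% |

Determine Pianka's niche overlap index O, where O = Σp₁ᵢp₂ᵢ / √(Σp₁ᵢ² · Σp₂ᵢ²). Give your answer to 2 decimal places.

0.67

Convert percentages to proportions (divide by 100).
Σ p₁ᵢp₂ᵢ = 0.0028 + 0.0252 + 0.0032 + 0.0336 + 0.0060 + 0.0014 + 0.0004 + 0.0390 + 0.0034 = 0.1150
Σp_1ᵢ² = 0.02² + 0.28² + 0.02² + 0.21² + 0.15² + 0.02² + 0.02² + 0.26² + 0.02² = 0.0004 + 0.0784 + 0.0004 + 0.0441 + 0.0225 + 0.0004 + 0.0004 + 0.0676 + 0.0004 = 0.2146
Σp_2ᵢ² = 0.14² + 0.09² + 0.16² + 0.16² + 0.04² + 0.07² + 0.02² + 0.15² + 0.17² = 0.0196 + 0.0081 + 0.0256 + 0.0256 + 0.0016 + 0.0049 + 0.0004 + 0.0225 + 0.0289 = 0.1372
O = 0.1150 / √(0.2146 × 0.1372) = 0.1150 / 0.17159 = 0.6702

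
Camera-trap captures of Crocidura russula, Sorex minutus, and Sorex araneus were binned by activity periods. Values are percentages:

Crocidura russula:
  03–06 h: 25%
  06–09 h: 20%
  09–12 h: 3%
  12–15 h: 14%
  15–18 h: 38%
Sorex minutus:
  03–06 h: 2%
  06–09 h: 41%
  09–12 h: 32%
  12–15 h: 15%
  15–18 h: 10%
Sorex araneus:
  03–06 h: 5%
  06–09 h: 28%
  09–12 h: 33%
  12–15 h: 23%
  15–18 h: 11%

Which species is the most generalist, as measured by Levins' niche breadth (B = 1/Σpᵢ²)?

Convert percentages to proportions (divide by 100).
Σp_russᵢ² = 0.25² + 0.20² + 0.03² + 0.14² + 0.38² = 0.0625 + 0.0400 + 0.0009 + 0.0196 + 0.1444 = 0.2674
B_russ = 1 / 0.2674 = 3.7397
Σp_minuᵢ² = 0.02² + 0.41² + 0.32² + 0.15² + 0.10² = 0.0004 + 0.1681 + 0.1024 + 0.0225 + 0.0100 = 0.3034
B_minu = 1 / 0.3034 = 3.2960
Σp_aranᵢ² = 0.05² + 0.28² + 0.33² + 0.23² + 0.11² = 0.0025 + 0.0784 + 0.1089 + 0.0529 + 0.0121 = 0.2548
B_aran = 1 / 0.2548 = 3.9246
Highest B → broadest niche (most generalist): Sorex araneus (B = 3.92).

Sorex araneus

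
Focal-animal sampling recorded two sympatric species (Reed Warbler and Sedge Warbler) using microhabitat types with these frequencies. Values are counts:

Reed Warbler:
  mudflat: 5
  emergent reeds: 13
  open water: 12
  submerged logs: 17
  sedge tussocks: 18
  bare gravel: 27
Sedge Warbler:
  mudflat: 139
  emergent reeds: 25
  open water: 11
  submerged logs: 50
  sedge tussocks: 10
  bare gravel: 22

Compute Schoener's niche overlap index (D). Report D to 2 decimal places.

0.50

Proportions for Reed Warbler (n=92): 5/92=0.0543, 13/92=0.1413, 12/92=0.1304, 17/92=0.1848, 18/92=0.1957, 27/92=0.2935
Proportions for Sedge Warbler (n=257): 139/257=0.5409, 25/257=0.0973, 11/257=0.0428, 50/257=0.1946, 10/257=0.0389, 22/257=0.0856
Σ|p₁ᵢ − p₂ᵢ| = 0.4866 + 0.0440 + 0.0876 + 0.0098 + 0.1568 + 0.2079 = 0.9927
D = 1 − ½ × 0.9927 = 1 − 0.49635 = 0.50365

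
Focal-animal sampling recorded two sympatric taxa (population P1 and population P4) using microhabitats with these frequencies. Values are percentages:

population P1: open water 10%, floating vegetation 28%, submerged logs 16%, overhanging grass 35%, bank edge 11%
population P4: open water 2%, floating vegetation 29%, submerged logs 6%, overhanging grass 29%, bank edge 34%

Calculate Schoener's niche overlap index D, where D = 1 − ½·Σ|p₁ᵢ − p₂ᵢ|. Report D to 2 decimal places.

0.76

Convert percentages to proportions (divide by 100).
Σ|p₁ᵢ − p₂ᵢ| = 0.08 + 0.01 + 0.10 + 0.06 + 0.23 = 0.48
D = 1 − ½ × 0.48 = 1 − 0.240 = 0.7600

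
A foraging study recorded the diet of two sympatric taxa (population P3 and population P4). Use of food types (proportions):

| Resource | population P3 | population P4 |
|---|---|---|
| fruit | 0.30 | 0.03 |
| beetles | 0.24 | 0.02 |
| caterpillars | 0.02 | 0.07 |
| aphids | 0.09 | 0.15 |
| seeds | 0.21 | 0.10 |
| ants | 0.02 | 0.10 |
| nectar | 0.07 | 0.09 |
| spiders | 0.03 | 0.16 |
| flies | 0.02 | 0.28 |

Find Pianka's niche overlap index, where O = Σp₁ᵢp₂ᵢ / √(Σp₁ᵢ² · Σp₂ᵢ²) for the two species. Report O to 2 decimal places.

0.38

Σ p₁ᵢp₂ᵢ = 0.0090 + 0.0048 + 0.0014 + 0.0135 + 0.0210 + 0.0020 + 0.0063 + 0.0048 + 0.0056 = 0.0684
Σp_1ᵢ² = 0.30² + 0.24² + 0.02² + 0.09² + 0.21² + 0.02² + 0.07² + 0.03² + 0.02² = 0.0900 + 0.0576 + 0.0004 + 0.0081 + 0.0441 + 0.0004 + 0.0049 + 0.0009 + 0.0004 = 0.2068
Σp_2ᵢ² = 0.03² + 0.02² + 0.07² + 0.15² + 0.10² + 0.10² + 0.09² + 0.16² + 0.28² = 0.0009 + 0.0004 + 0.0049 + 0.0225 + 0.0100 + 0.0100 + 0.0081 + 0.0256 + 0.0784 = 0.1608
O = 0.0684 / √(0.2068 × 0.1608) = 0.0684 / 0.18236 = 0.3751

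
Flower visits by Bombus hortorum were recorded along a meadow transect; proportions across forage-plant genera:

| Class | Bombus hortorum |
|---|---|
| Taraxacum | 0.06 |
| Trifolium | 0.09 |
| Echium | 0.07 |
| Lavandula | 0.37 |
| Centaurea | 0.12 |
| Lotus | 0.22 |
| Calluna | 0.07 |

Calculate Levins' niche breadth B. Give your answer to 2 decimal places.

Σpᵢ² = 0.06² + 0.09² + 0.07² + 0.37² + 0.12² + 0.22² + 0.07² = 0.0036 + 0.0081 + 0.0049 + 0.1369 + 0.0144 + 0.0484 + 0.0049 = 0.2212
B = 1 / 0.2212 = 4.5208

4.52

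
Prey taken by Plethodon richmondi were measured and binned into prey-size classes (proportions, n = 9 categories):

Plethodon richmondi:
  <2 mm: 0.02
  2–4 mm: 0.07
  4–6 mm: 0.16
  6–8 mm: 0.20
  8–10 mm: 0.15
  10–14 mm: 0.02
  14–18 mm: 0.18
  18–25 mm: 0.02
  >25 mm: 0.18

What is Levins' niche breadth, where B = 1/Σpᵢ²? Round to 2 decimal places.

6.29

Σpᵢ² = 0.02² + 0.07² + 0.16² + 0.20² + 0.15² + 0.02² + 0.18² + 0.02² + 0.18² = 0.0004 + 0.0049 + 0.0256 + 0.0400 + 0.0225 + 0.0004 + 0.0324 + 0.0004 + 0.0324 = 0.1590
B = 1 / 0.1590 = 6.2893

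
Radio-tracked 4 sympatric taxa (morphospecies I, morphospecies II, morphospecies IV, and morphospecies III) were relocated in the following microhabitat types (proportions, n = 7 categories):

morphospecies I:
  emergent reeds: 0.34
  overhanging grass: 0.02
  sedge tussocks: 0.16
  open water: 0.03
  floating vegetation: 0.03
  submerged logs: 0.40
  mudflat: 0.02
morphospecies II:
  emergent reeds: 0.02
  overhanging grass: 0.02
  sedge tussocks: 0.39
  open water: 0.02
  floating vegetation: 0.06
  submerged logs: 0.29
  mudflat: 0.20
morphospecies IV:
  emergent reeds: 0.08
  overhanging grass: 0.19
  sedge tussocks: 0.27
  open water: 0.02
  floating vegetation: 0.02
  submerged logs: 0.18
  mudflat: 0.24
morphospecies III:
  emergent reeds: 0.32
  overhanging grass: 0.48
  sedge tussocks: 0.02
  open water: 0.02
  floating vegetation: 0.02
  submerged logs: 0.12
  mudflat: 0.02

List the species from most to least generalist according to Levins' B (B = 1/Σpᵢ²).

morphospecies IV > morphospecies II > morphospecies I > morphospecies III

Σp_Iᵢ² = 0.34² + 0.02² + 0.16² + 0.03² + 0.03² + 0.40² + 0.02² = 0.1156 + 0.0004 + 0.0256 + 0.0009 + 0.0009 + 0.1600 + 0.0004 = 0.3038
B_I = 1 / 0.3038 = 3.2916
Σp_IIᵢ² = 0.02² + 0.02² + 0.39² + 0.02² + 0.06² + 0.29² + 0.20² = 0.0004 + 0.0004 + 0.1521 + 0.0004 + 0.0036 + 0.0841 + 0.0400 = 0.2810
B_II = 1 / 0.2810 = 3.5587
Σp_IVᵢ² = 0.08² + 0.19² + 0.27² + 0.02² + 0.02² + 0.18² + 0.24² = 0.0064 + 0.0361 + 0.0729 + 0.0004 + 0.0004 + 0.0324 + 0.0576 = 0.2062
B_IV = 1 / 0.2062 = 4.8497
Σp_IIIᵢ² = 0.32² + 0.48² + 0.02² + 0.02² + 0.02² + 0.12² + 0.02² = 0.1024 + 0.2304 + 0.0004 + 0.0004 + 0.0004 + 0.0144 + 0.0004 = 0.3488
B_III = 1 / 0.3488 = 2.8670
Ranking by B (broadest → narrowest): morphospecies IV (4.85) > morphospecies II (3.56) > morphospecies I (3.29) > morphospecies III (2.87)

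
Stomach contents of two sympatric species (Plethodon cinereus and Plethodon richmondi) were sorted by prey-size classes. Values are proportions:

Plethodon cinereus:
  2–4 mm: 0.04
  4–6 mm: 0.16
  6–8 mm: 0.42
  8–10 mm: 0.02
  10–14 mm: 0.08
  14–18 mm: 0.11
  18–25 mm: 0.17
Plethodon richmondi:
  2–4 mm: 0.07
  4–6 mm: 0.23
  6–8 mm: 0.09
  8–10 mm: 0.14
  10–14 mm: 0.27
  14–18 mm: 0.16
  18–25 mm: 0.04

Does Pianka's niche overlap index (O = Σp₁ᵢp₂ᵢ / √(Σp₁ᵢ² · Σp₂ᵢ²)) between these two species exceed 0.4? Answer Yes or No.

Σ p₁ᵢp₂ᵢ = 0.0028 + 0.0368 + 0.0378 + 0.0028 + 0.0216 + 0.0176 + 0.0068 = 0.1262
Σp_1ᵢ² = 0.04² + 0.16² + 0.42² + 0.02² + 0.08² + 0.11² + 0.17² = 0.0016 + 0.0256 + 0.1764 + 0.0004 + 0.0064 + 0.0121 + 0.0289 = 0.2514
Σp_2ᵢ² = 0.07² + 0.23² + 0.09² + 0.14² + 0.27² + 0.16² + 0.04² = 0.0049 + 0.0529 + 0.0081 + 0.0196 + 0.0729 + 0.0256 + 0.0016 = 0.1856
O = 0.1262 / √(0.2514 × 0.1856) = 0.1262 / 0.21601 = 0.5842
O = 0.5842 > 0.4 → Yes.

Yes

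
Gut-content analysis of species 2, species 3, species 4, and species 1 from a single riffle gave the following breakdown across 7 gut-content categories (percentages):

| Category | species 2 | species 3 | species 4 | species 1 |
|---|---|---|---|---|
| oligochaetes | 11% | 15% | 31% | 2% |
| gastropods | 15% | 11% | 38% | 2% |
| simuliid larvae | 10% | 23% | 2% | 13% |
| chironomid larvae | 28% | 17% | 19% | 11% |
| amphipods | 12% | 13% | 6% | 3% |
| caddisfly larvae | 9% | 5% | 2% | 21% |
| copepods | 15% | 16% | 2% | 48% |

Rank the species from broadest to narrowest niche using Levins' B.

Convert percentages to proportions (divide by 100).
Σp_2ᵢ² = 0.11² + 0.15² + 0.10² + 0.28² + 0.12² + 0.09² + 0.15² = 0.0121 + 0.0225 + 0.0100 + 0.0784 + 0.0144 + 0.0081 + 0.0225 = 0.1680
B_2 = 1 / 0.1680 = 5.9524
Σp_3ᵢ² = 0.15² + 0.11² + 0.23² + 0.17² + 0.13² + 0.05² + 0.16² = 0.0225 + 0.0121 + 0.0529 + 0.0289 + 0.0169 + 0.0025 + 0.0256 = 0.1614
B_3 = 1 / 0.1614 = 6.1958
Σp_4ᵢ² = 0.31² + 0.38² + 0.02² + 0.19² + 0.06² + 0.02² + 0.02² = 0.0961 + 0.1444 + 0.0004 + 0.0361 + 0.0036 + 0.0004 + 0.0004 = 0.2814
B_4 = 1 / 0.2814 = 3.5537
Σp_1ᵢ² = 0.02² + 0.02² + 0.13² + 0.11² + 0.03² + 0.21² + 0.48² = 0.0004 + 0.0004 + 0.0169 + 0.0121 + 0.0009 + 0.0441 + 0.2304 = 0.3052
B_1 = 1 / 0.3052 = 3.2765
Ranking by B (broadest → narrowest): species 3 (6.20) > species 2 (5.95) > species 4 (3.55) > species 1 (3.28)

species 3 > species 2 > species 4 > species 1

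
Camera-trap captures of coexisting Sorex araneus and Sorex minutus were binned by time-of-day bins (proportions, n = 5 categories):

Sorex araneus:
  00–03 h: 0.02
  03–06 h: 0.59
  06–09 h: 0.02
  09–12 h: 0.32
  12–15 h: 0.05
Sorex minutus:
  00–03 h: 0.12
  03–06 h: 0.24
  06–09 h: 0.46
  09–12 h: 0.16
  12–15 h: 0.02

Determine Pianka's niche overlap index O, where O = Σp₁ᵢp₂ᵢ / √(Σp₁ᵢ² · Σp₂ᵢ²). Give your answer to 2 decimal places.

0.55

Σ p₁ᵢp₂ᵢ = 0.0024 + 0.1416 + 0.0092 + 0.0512 + 0.0010 = 0.2054
Σp_1ᵢ² = 0.02² + 0.59² + 0.02² + 0.32² + 0.05² = 0.0004 + 0.3481 + 0.0004 + 0.1024 + 0.0025 = 0.4538
Σp_2ᵢ² = 0.12² + 0.24² + 0.46² + 0.16² + 0.02² = 0.0144 + 0.0576 + 0.2116 + 0.0256 + 0.0004 = 0.3096
O = 0.2054 / √(0.4538 × 0.3096) = 0.2054 / 0.37483 = 0.5480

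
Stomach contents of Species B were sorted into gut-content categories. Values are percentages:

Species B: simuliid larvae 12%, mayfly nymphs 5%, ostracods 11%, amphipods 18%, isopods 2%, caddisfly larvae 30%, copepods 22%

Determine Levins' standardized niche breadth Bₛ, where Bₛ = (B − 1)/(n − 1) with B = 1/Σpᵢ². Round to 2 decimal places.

0.67

Convert percentages to proportions (divide by 100).
Σpᵢ² = 0.12² + 0.05² + 0.11² + 0.18² + 0.02² + 0.30² + 0.22² = 0.0144 + 0.0025 + 0.0121 + 0.0324 + 0.0004 + 0.0900 + 0.0484 = 0.2002
B = 1 / 0.2002 = 4.9950
Bₛ = (B − 1)/(n − 1) = (4.9950 − 1)/(7 − 1) = 3.9950/6 = 0.6658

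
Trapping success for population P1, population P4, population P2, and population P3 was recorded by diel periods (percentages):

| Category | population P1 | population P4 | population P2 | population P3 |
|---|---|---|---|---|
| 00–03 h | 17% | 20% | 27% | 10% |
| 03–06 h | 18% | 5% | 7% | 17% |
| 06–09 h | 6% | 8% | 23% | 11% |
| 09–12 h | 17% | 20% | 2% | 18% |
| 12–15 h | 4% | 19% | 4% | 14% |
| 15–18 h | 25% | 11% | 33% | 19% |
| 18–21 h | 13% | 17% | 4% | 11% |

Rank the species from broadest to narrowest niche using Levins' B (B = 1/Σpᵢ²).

Convert percentages to proportions (divide by 100).
Σp_P1ᵢ² = 0.17² + 0.18² + 0.06² + 0.17² + 0.04² + 0.25² + 0.13² = 0.0289 + 0.0324 + 0.0036 + 0.0289 + 0.0016 + 0.0625 + 0.0169 = 0.1748
B_P1 = 1 / 0.1748 = 5.7208
Σp_P4ᵢ² = 0.20² + 0.05² + 0.08² + 0.20² + 0.19² + 0.11² + 0.17² = 0.0400 + 0.0025 + 0.0064 + 0.0400 + 0.0361 + 0.0121 + 0.0289 = 0.1660
B_P4 = 1 / 0.1660 = 6.0241
Σp_P2ᵢ² = 0.27² + 0.07² + 0.23² + 0.02² + 0.04² + 0.33² + 0.04² = 0.0729 + 0.0049 + 0.0529 + 0.0004 + 0.0016 + 0.1089 + 0.0016 = 0.2432
B_P2 = 1 / 0.2432 = 4.1118
Σp_P3ᵢ² = 0.10² + 0.17² + 0.11² + 0.18² + 0.14² + 0.19² + 0.11² = 0.0100 + 0.0289 + 0.0121 + 0.0324 + 0.0196 + 0.0361 + 0.0121 = 0.1512
B_P3 = 1 / 0.1512 = 6.6138
Ranking by B (broadest → narrowest): population P3 (6.61) > population P4 (6.02) > population P1 (5.72) > population P2 (4.11)

population P3 > population P4 > population P1 > population P2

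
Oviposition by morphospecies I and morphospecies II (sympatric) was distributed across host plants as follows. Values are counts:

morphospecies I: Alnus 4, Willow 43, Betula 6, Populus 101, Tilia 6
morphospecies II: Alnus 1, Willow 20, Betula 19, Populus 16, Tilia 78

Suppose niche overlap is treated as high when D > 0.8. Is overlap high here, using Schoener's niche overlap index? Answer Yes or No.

Proportions for morphospecies I (n=160): 4/160=0.0250, 43/160=0.2688, 6/160=0.0375, 101/160=0.6313, 6/160=0.0375
Proportions for morphospecies II (n=134): 1/134=0.0075, 20/134=0.1493, 19/134=0.1418, 16/134=0.1194, 78/134=0.5821
Σ|p₁ᵢ − p₂ᵢ| = 0.0175 + 0.1195 + 0.1043 + 0.5119 + 0.5446 = 1.2978
D = 1 − ½ × 1.2978 = 1 − 0.64890 = 0.35110
D = 0.35110 < 0.8 → No.

No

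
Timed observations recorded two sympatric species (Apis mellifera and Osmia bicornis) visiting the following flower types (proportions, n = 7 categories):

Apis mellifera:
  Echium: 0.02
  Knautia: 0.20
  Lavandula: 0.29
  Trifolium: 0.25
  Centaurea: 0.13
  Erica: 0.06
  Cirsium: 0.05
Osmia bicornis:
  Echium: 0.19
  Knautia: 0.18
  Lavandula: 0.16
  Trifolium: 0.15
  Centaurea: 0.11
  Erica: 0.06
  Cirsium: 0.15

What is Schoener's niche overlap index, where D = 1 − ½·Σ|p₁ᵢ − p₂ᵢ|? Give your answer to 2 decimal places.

Σ|p₁ᵢ − p₂ᵢ| = 0.17 + 0.02 + 0.13 + 0.10 + 0.02 + 0.00 + 0.10 = 0.54
D = 1 − ½ × 0.54 = 1 − 0.270 = 0.7300

0.73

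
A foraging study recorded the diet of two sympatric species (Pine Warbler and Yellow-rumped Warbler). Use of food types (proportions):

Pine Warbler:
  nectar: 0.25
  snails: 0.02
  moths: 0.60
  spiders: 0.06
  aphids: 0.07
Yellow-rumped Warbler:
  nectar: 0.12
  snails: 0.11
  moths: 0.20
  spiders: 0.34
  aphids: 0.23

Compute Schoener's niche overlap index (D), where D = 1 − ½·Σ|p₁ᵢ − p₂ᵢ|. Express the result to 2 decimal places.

0.47

Σ|p₁ᵢ − p₂ᵢ| = 0.13 + 0.09 + 0.40 + 0.28 + 0.16 = 1.06
D = 1 − ½ × 1.06 = 1 − 0.530 = 0.4700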